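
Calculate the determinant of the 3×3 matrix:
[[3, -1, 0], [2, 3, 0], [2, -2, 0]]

Expansion along first row:
det = 3·det([[3,0],[-2,0]]) - -1·det([[2,0],[2,0]]) + 0·det([[2,3],[2,-2]])
    = 3·(3·0 - 0·-2) - -1·(2·0 - 0·2) + 0·(2·-2 - 3·2)
    = 3·0 - -1·0 + 0·-10
    = 0 + 0 + 0 = 0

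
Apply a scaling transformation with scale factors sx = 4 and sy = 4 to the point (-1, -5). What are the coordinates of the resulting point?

Scaling matrix:
[[4, 0], [0, 4]]
Result: (-1 × 4, -5 × 4) = (-4, -20)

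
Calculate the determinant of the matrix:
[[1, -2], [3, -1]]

For a 2×2 matrix [[a, b], [c, d]], det = ad - bc
det = (1)(-1) - (-2)(3) = -1 - -6 = 5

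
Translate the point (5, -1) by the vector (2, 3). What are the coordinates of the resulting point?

Translation by (2, 3) (homogeneous matrix [[1, 0, 2], [0, 1, 3], [0, 0, 1]]):
x' = 5 + 2 = 7
y' = -1 + 3 = 2
Result: (7, 2)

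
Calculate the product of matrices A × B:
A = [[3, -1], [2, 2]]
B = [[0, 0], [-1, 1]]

Matrix multiplication:
C[0][0] = 3×0 + -1×-1 = 1
C[0][1] = 3×0 + -1×1 = -1
C[1][0] = 2×0 + 2×-1 = -2
C[1][1] = 2×0 + 2×1 = 2
Result: [[1, -1], [-2, 2]]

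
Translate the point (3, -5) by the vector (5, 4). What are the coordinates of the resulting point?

Translation by (5, 4) (homogeneous matrix [[1, 0, 5], [0, 1, 4], [0, 0, 1]]):
x' = 3 + 5 = 8
y' = -5 + 4 = -1
Result: (8, -1)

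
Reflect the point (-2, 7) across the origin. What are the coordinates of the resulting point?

Reflection across origin: (-2, 7) → (2, -7)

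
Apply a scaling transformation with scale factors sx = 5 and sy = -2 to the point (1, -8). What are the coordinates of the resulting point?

Scaling matrix:
[[5, 0], [0, -2]]
Result: (1 × 5, -8 × -2) = (5, 16)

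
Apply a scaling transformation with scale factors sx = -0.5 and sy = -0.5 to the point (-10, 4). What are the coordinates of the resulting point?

Scaling matrix:
[[-0.50, 0], [0, -0.50]]
Result: (-10 × -0.5, 4 × -0.5) = (5, -2)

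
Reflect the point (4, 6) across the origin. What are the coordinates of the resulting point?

Reflection across origin: (4, 6) → (-4, -6)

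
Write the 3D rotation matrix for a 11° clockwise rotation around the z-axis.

Rotation matrix for clockwise 11° around z-axis:
A clockwise rotation by 11° is a counterclockwise rotation by -11°.
cos(-11°) = 0.9816, sin(-11°) = -0.1908
Result: [[0.9816, 0.1908, 0], [-0.1908, 0.9816, 0], [0, 0, 1]]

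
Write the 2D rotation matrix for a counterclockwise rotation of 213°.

Rotation matrix formula: [[cos θ, -sin θ], [sin θ, cos θ]]
For θ = 213°:
cos(213°) = -0.8387
sin(213°) = -0.5446
Result: [[-0.8387, 0.5446], [-0.5446, -0.8387]]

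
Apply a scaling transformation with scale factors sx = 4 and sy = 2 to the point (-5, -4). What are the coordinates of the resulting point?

Scaling matrix:
[[4, 0], [0, 2]]
Result: (-5 × 4, -4 × 2) = (-20, -8)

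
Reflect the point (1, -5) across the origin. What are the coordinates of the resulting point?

Reflection across origin: (1, -5) → (-1, 5)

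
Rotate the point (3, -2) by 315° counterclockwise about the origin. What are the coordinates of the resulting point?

Rotation matrix for 315°: [[cos 315°, -sin 315°], [sin 315°, cos 315°]] ≈ [[0.707107, 0.707107], [-0.707107, 0.707107]]
[[0.707107, 0.707107], [-0.707107, 0.707107]] × [3, -2]ᵀ ≈ [0.7071, -3.5355]ᵀ
Result: (0.7071, -3.5355)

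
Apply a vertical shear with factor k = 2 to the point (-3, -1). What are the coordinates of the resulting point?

Shear matrix for vertical shear with factor k = 2:
[[1, 0], [2, 1]]
Result: (-3, -1) → (-3, -7)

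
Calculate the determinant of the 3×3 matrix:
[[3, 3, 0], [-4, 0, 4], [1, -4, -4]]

Expansion along first row:
det = 3·det([[0,4],[-4,-4]]) - 3·det([[-4,4],[1,-4]]) + 0·det([[-4,0],[1,-4]])
    = 3·(0·-4 - 4·-4) - 3·(-4·-4 - 4·1) + 0·(-4·-4 - 0·1)
    = 3·16 - 3·12 + 0·16
    = 48 + -36 + 0 = 12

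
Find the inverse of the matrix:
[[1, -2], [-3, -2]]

For [[a,b],[c,d]], inverse = (1/det)·[[d,-b],[-c,a]]
det = (1)(-2) - (-2)(-3) = -2 - 6 = -8
Inverse = (1/-8)·[[-2, 2], [3, 1]]
= [[1/4, -1/4], [-3/8, -1/8]]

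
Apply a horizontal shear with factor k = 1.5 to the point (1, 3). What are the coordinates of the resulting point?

Shear matrix for horizontal shear with factor k = 1.5:
[[1, 1.50], [0, 1]]
Result: (1, 3) → (5.5, 3)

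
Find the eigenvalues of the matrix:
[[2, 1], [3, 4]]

Characteristic equation: det(A - λI) = 0
λ² - (trace)λ + (det) = 0
trace = 2 + 4 = 6, det = (2)(4) - (1)(3) = 5
λ² - (6)λ + (5) = 0
λ = (6 ± √((6)² - 4·(5))) / 2 = (6 ± √16) / 2
Solving: λ = 1, 5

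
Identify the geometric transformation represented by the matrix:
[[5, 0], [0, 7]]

This matrix represents: non-uniform scaling by sx = 5, sy = 7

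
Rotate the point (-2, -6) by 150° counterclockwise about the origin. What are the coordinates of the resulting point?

Rotation matrix for 150°: [[cos 150°, -sin 150°], [sin 150°, cos 150°]] ≈ [[-0.866025, -0.500000], [0.500000, -0.866025]]
[[-0.866025, -0.500000], [0.500000, -0.866025]] × [-2, -6]ᵀ ≈ [4.7321, 4.1962]ᵀ
Result: (4.7321, 4.1962)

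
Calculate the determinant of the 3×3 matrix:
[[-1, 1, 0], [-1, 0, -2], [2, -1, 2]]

Expansion along first row:
det = -1·det([[0,-2],[-1,2]]) - 1·det([[-1,-2],[2,2]]) + 0·det([[-1,0],[2,-1]])
    = -1·(0·2 - -2·-1) - 1·(-1·2 - -2·2) + 0·(-1·-1 - 0·2)
    = -1·-2 - 1·2 + 0·1
    = 2 + -2 + 0 = 0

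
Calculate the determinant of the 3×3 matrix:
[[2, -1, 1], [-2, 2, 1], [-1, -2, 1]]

Expansion along first row:
det = 2·det([[2,1],[-2,1]]) - -1·det([[-2,1],[-1,1]]) + 1·det([[-2,2],[-1,-2]])
    = 2·(2·1 - 1·-2) - -1·(-2·1 - 1·-1) + 1·(-2·-2 - 2·-1)
    = 2·4 - -1·-1 + 1·6
    = 8 + -1 + 6 = 13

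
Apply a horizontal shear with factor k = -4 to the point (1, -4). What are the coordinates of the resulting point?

Shear matrix for horizontal shear with factor k = -4:
[[1, -4], [0, 1]]
Result: (1, -4) → (17, -4)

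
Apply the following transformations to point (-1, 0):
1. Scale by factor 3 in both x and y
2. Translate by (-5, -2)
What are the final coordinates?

Step 1: Scale (-1, 0) by 3 → (-3, 0)
Step 2: Translate by (-5, -2) → (-8, -2)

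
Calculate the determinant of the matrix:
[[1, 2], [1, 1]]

For a 2×2 matrix [[a, b], [c, d]], det = ad - bc
det = (1)(1) - (2)(1) = 1 - 2 = -1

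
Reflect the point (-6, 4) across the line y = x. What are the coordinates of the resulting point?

Reflection across line y = x: (-6, 4) → (4, -6)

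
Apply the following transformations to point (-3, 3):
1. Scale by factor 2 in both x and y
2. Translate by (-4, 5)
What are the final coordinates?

Step 1: Scale (-3, 3) by 2 → (-6, 6)
Step 2: Translate by (-4, 5) → (-10, 11)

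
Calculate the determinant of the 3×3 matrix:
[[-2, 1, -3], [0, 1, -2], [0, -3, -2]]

Expansion along first row:
det = -2·det([[1,-2],[-3,-2]]) - 1·det([[0,-2],[0,-2]]) + -3·det([[0,1],[0,-3]])
    = -2·(1·-2 - -2·-3) - 1·(0·-2 - -2·0) + -3·(0·-3 - 1·0)
    = -2·-8 - 1·0 + -3·0
    = 16 + 0 + 0 = 16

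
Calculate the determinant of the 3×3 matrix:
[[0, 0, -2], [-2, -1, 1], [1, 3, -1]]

Expansion along first row:
det = 0·det([[-1,1],[3,-1]]) - 0·det([[-2,1],[1,-1]]) + -2·det([[-2,-1],[1,3]])
    = 0·(-1·-1 - 1·3) - 0·(-2·-1 - 1·1) + -2·(-2·3 - -1·1)
    = 0·-2 - 0·1 + -2·-5
    = 0 + 0 + 10 = 10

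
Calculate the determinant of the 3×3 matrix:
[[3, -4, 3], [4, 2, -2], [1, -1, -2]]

Expansion along first row:
det = 3·det([[2,-2],[-1,-2]]) - -4·det([[4,-2],[1,-2]]) + 3·det([[4,2],[1,-1]])
    = 3·(2·-2 - -2·-1) - -4·(4·-2 - -2·1) + 3·(4·-1 - 2·1)
    = 3·-6 - -4·-6 + 3·-6
    = -18 + -24 + -18 = -60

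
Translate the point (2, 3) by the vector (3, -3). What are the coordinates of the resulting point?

Translation by (3, -3) (homogeneous matrix [[1, 0, 3], [0, 1, -3], [0, 0, 1]]):
x' = 2 + 3 = 5
y' = 3 + -3 = 0
Result: (5, 0)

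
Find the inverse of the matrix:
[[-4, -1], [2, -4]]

For [[a,b],[c,d]], inverse = (1/det)·[[d,-b],[-c,a]]
det = (-4)(-4) - (-1)(2) = 16 - -2 = 18
Inverse = (1/18)·[[-4, 1], [-2, -4]]
= [[-2/9, 1/18], [-1/9, -2/9]]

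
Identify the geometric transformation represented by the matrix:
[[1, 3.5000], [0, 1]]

This matrix represents: horizontal shear with factor 3.5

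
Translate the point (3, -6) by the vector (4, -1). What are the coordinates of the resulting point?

Translation by (4, -1) (homogeneous matrix [[1, 0, 4], [0, 1, -1], [0, 0, 1]]):
x' = 3 + 4 = 7
y' = -6 + -1 = -7
Result: (7, -7)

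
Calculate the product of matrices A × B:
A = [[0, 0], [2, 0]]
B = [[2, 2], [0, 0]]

Matrix multiplication:
C[0][0] = 0×2 + 0×0 = 0
C[0][1] = 0×2 + 0×0 = 0
C[1][0] = 2×2 + 0×0 = 4
C[1][1] = 2×2 + 0×0 = 4
Result: [[0, 0], [4, 4]]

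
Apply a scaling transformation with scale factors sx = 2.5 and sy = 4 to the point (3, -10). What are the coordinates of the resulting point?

Scaling matrix:
[[2.50, 0], [0, 4]]
Result: (3 × 2.5, -10 × 4) = (7.5, -40)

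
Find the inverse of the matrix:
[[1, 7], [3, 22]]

For [[a,b],[c,d]], inverse = (1/det)·[[d,-b],[-c,a]]
det = (1)(22) - (7)(3) = 22 - 21 = 1
Inverse = [[22, -7], [-3, 1]]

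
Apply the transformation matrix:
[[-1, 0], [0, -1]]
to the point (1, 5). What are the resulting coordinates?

Matrix multiplication:
[[-1, 0], [0, -1]] × [1, 5]ᵀ
= [(-1)(1) + (0)(5), (0)(1) + (-1)(5)]ᵀ
= [-1, -5]ᵀ
Result: (-1, -5)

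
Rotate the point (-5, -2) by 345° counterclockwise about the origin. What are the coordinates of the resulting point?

Rotation matrix for 345°: [[cos 345°, -sin 345°], [sin 345°, cos 345°]] ≈ [[0.965926, 0.258819], [-0.258819, 0.965926]]
[[0.965926, 0.258819], [-0.258819, 0.965926]] × [-5, -2]ᵀ ≈ [-5.3473, -0.6378]ᵀ
Result: (-5.3473, -0.6378)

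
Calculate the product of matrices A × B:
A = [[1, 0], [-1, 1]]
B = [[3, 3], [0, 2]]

Matrix multiplication:
C[0][0] = 1×3 + 0×0 = 3
C[0][1] = 1×3 + 0×2 = 3
C[1][0] = -1×3 + 1×0 = -3
C[1][1] = -1×3 + 1×2 = -1
Result: [[3, 3], [-3, -1]]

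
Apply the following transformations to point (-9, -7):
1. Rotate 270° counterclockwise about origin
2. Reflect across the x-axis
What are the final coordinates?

Step 1: Rotate 270° → (-7, 9)
Step 2: Reflect across x-axis → (-7, -9)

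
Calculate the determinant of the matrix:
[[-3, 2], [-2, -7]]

For a 2×2 matrix [[a, b], [c, d]], det = ad - bc
det = (-3)(-7) - (2)(-2) = 21 - -4 = 25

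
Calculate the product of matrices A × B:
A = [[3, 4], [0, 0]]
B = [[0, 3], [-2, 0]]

Matrix multiplication:
C[0][0] = 3×0 + 4×-2 = -8
C[0][1] = 3×3 + 4×0 = 9
C[1][0] = 0×0 + 0×-2 = 0
C[1][1] = 0×3 + 0×0 = 0
Result: [[-8, 9], [0, 0]]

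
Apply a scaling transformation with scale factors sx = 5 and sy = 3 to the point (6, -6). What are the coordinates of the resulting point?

Scaling matrix:
[[5, 0], [0, 3]]
Result: (6 × 5, -6 × 3) = (30, -18)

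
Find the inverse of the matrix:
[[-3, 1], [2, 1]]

For [[a,b],[c,d]], inverse = (1/det)·[[d,-b],[-c,a]]
det = (-3)(1) - (1)(2) = -3 - 2 = -5
Inverse = (1/-5)·[[1, -1], [-2, -3]]
= [[-1/5, 1/5], [2/5, 3/5]]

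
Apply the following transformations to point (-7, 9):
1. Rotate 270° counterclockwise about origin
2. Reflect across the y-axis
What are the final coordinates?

Step 1: Rotate 270° → (9, 7)
Step 2: Reflect across y-axis → (-9, 7)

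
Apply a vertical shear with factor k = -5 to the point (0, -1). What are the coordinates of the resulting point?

Shear matrix for vertical shear with factor k = -5:
[[1, 0], [-5, 1]]
Result: (0, -1) → (0, -1)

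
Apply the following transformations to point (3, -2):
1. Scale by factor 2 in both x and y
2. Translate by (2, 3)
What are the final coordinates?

Step 1: Scale (3, -2) by 2 → (6, -4)
Step 2: Translate by (2, 3) → (8, -1)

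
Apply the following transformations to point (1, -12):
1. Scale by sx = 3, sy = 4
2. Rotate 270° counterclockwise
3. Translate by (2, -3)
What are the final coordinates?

Step 1: Scale → (3, -48)
Step 2: Rotate 270° → (-48, -3)
Step 3: Translate → (-46, -6)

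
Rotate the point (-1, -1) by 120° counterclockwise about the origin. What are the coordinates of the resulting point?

Rotation matrix for 120°: [[cos 120°, -sin 120°], [sin 120°, cos 120°]] ≈ [[-0.500000, -0.866025], [0.866025, -0.500000]]
[[-0.500000, -0.866025], [0.866025, -0.500000]] × [-1, -1]ᵀ ≈ [1.3660, -0.3660]ᵀ
Result: (1.3660, -0.3660)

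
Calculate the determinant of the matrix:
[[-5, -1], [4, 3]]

For a 2×2 matrix [[a, b], [c, d]], det = ad - bc
det = (-5)(3) - (-1)(4) = -15 - -4 = -11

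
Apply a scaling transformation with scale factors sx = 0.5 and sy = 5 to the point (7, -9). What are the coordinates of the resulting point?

Scaling matrix:
[[0.50, 0], [0, 5]]
Result: (7 × 0.5, -9 × 5) = (3.5, -45)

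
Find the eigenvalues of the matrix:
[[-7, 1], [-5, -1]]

Characteristic equation: det(A - λI) = 0
λ² - (trace)λ + (det) = 0
trace = -7 + -1 = -8, det = (-7)(-1) - (1)(-5) = 12
λ² - (-8)λ + (12) = 0
λ = (-8 ± √((-8)² - 4·(12))) / 2 = (-8 ± √16) / 2
Solving: λ = -6, -2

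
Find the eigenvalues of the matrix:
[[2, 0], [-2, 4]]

Characteristic equation: det(A - λI) = 0
λ² - (trace)λ + (det) = 0
trace = 2 + 4 = 6, det = (2)(4) - (0)(-2) = 8
λ² - (6)λ + (8) = 0
λ = (6 ± √((6)² - 4·(8))) / 2 = (6 ± √4) / 2
Solving: λ = 2, 4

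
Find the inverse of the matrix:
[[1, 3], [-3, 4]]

For [[a,b],[c,d]], inverse = (1/det)·[[d,-b],[-c,a]]
det = (1)(4) - (3)(-3) = 4 - -9 = 13
Inverse = (1/13)·[[4, -3], [3, 1]]
= [[4/13, -3/13], [3/13, 1/13]]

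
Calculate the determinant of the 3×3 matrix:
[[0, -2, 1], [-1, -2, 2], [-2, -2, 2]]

Expansion along first row:
det = 0·det([[-2,2],[-2,2]]) - -2·det([[-1,2],[-2,2]]) + 1·det([[-1,-2],[-2,-2]])
    = 0·(-2·2 - 2·-2) - -2·(-1·2 - 2·-2) + 1·(-1·-2 - -2·-2)
    = 0·0 - -2·2 + 1·-2
    = 0 + 4 + -2 = 2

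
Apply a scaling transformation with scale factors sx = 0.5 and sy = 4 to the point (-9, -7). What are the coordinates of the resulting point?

Scaling matrix:
[[0.50, 0], [0, 4]]
Result: (-9 × 0.5, -7 × 4) = (-4.5, -28)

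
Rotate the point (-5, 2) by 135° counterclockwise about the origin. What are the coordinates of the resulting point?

Rotation matrix for 135°: [[cos 135°, -sin 135°], [sin 135°, cos 135°]] ≈ [[-0.707107, -0.707107], [0.707107, -0.707107]]
[[-0.707107, -0.707107], [0.707107, -0.707107]] × [-5, 2]ᵀ ≈ [2.1213, -4.9497]ᵀ
Result: (2.1213, -4.9497)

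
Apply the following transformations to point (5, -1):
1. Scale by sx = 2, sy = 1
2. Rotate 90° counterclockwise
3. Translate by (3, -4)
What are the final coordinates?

Step 1: Scale → (10, -1)
Step 2: Rotate 90° → (1, 10)
Step 3: Translate → (4, 6)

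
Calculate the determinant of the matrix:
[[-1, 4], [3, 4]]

For a 2×2 matrix [[a, b], [c, d]], det = ad - bc
det = (-1)(4) - (4)(3) = -4 - 12 = -16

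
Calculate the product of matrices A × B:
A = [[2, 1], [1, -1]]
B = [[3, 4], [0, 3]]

Matrix multiplication:
C[0][0] = 2×3 + 1×0 = 6
C[0][1] = 2×4 + 1×3 = 11
C[1][0] = 1×3 + -1×0 = 3
C[1][1] = 1×4 + -1×3 = 1
Result: [[6, 11], [3, 1]]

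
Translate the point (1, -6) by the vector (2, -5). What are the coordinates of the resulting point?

Translation by (2, -5) (homogeneous matrix [[1, 0, 2], [0, 1, -5], [0, 0, 1]]):
x' = 1 + 2 = 3
y' = -6 + -5 = -11
Result: (3, -11)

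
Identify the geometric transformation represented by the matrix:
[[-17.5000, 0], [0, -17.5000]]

This matrix represents: uniform scaling by factor -17.5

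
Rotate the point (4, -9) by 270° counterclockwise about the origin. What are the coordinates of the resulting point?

Rotation matrix for 270°: [[cos 270°, -sin 270°], [sin 270°, cos 270°]] = [[0, 1], [-1, 0]]
[[0, 1], [-1, 0]] × [4, -9]ᵀ = [-9, -4]ᵀ
Result: (-9, -4)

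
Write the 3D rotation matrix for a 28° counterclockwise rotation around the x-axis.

Rotation matrix for counterclockwise 28° around x-axis:
cos(28°) = 0.8829, sin(28°) = 0.4695
Result: [[1, 0, 0], [0, 0.8829, -0.4695], [0, 0.4695, 0.8829]]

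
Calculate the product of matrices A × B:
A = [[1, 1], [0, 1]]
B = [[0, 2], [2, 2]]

Matrix multiplication:
C[0][0] = 1×0 + 1×2 = 2
C[0][1] = 1×2 + 1×2 = 4
C[1][0] = 0×0 + 1×2 = 2
C[1][1] = 0×2 + 1×2 = 2
Result: [[2, 4], [2, 2]]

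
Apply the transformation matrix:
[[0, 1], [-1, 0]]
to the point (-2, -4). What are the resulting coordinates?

Matrix multiplication:
[[0, 1], [-1, 0]] × [-2, -4]ᵀ
= [(0)(-2) + (1)(-4), (-1)(-2) + (0)(-4)]ᵀ
= [-4, 2]ᵀ
Result: (-4, 2)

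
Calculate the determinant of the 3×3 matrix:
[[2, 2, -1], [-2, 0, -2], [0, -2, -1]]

Expansion along first row:
det = 2·det([[0,-2],[-2,-1]]) - 2·det([[-2,-2],[0,-1]]) + -1·det([[-2,0],[0,-2]])
    = 2·(0·-1 - -2·-2) - 2·(-2·-1 - -2·0) + -1·(-2·-2 - 0·0)
    = 2·-4 - 2·2 + -1·4
    = -8 + -4 + -4 = -16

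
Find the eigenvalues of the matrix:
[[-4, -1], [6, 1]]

Characteristic equation: det(A - λI) = 0
λ² - (trace)λ + (det) = 0
trace = -4 + 1 = -3, det = (-4)(1) - (-1)(6) = 2
λ² - (-3)λ + (2) = 0
λ = (-3 ± √((-3)² - 4·(2))) / 2 = (-3 ± √1) / 2
Solving: λ = -2, -1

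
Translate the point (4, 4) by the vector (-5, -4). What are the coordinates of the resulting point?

Translation by (-5, -4) (homogeneous matrix [[1, 0, -5], [0, 1, -4], [0, 0, 1]]):
x' = 4 + -5 = -1
y' = 4 + -4 = 0
Result: (-1, 0)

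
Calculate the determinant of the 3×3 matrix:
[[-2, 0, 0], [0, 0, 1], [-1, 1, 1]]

Expansion along first row:
det = -2·det([[0,1],[1,1]]) - 0·det([[0,1],[-1,1]]) + 0·det([[0,0],[-1,1]])
    = -2·(0·1 - 1·1) - 0·(0·1 - 1·-1) + 0·(0·1 - 0·-1)
    = -2·-1 - 0·1 + 0·0
    = 2 + 0 + 0 = 2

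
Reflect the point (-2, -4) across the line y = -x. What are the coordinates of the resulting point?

Reflection across line y = -x: (-2, -4) → (4, 2)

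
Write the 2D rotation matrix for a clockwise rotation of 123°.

Rotation matrix formula: [[cos θ, -sin θ], [sin θ, cos θ]]
A clockwise rotation by 123° is equivalent to a counterclockwise rotation by -123°.
For θ = -123°:
cos(-123°) = -0.5446
sin(-123°) = -0.8387
Result: [[-0.5446, 0.8387], [-0.8387, -0.5446]]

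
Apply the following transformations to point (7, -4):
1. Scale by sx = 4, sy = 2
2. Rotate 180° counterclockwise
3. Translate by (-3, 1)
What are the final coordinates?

Step 1: Scale → (28, -8)
Step 2: Rotate 180° → (-28, 8)
Step 3: Translate → (-31, 9)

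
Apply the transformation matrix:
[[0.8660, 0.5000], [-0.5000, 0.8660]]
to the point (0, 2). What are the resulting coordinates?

Matrix multiplication:
[[0.8660, 0.5000], [-0.5000, 0.8660]] × [0, 2]ᵀ
= [(0.8660)(0) + (0.5000)(2), (-0.5000)(0) + (0.8660)(2)]ᵀ
= [1, 1.7320]ᵀ
Result: (1, 1.7320)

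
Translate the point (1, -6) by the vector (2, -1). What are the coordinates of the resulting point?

Translation by (2, -1) (homogeneous matrix [[1, 0, 2], [0, 1, -1], [0, 0, 1]]):
x' = 1 + 2 = 3
y' = -6 + -1 = -7
Result: (3, -7)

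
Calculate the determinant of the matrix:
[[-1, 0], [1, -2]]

For a 2×2 matrix [[a, b], [c, d]], det = ad - bc
det = (-1)(-2) - (0)(1) = 2 - 0 = 2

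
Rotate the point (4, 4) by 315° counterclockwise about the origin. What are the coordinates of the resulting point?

Rotation matrix for 315°: [[cos 315°, -sin 315°], [sin 315°, cos 315°]] ≈ [[0.707107, 0.707107], [-0.707107, 0.707107]]
[[0.707107, 0.707107], [-0.707107, 0.707107]] × [4, 4]ᵀ ≈ [5.6569, 0]ᵀ
Result: (5.6569, 0)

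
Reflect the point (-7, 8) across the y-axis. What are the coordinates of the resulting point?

Reflection across y-axis: (-7, 8) → (7, 8)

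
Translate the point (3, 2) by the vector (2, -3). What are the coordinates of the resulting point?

Translation by (2, -3) (homogeneous matrix [[1, 0, 2], [0, 1, -3], [0, 0, 1]]):
x' = 3 + 2 = 5
y' = 2 + -3 = -1
Result: (5, -1)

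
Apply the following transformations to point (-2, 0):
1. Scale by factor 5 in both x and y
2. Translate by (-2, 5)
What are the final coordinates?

Step 1: Scale (-2, 0) by 5 → (-10, 0)
Step 2: Translate by (-2, 5) → (-12, 5)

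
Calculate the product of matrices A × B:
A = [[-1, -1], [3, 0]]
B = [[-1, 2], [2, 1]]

Matrix multiplication:
C[0][0] = -1×-1 + -1×2 = -1
C[0][1] = -1×2 + -1×1 = -3
C[1][0] = 3×-1 + 0×2 = -3
C[1][1] = 3×2 + 0×1 = 6
Result: [[-1, -3], [-3, 6]]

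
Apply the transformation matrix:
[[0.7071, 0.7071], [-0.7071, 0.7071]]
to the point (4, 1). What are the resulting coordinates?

Matrix multiplication:
[[0.7071, 0.7071], [-0.7071, 0.7071]] × [4, 1]ᵀ
= [(0.7071)(4) + (0.7071)(1), (-0.7071)(4) + (0.7071)(1)]ᵀ
= [3.5355, -2.1213]ᵀ
Result: (3.5355, -2.1213)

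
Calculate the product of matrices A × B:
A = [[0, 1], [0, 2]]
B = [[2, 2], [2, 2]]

Matrix multiplication:
C[0][0] = 0×2 + 1×2 = 2
C[0][1] = 0×2 + 1×2 = 2
C[1][0] = 0×2 + 2×2 = 4
C[1][1] = 0×2 + 2×2 = 4
Result: [[2, 2], [4, 4]]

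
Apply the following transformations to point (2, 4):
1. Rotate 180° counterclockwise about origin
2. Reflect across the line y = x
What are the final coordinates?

Step 1: Rotate 180° → (-2, -4)
Step 2: Reflect across line y = x → (-4, -2)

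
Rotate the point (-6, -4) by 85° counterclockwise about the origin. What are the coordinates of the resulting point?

Rotation matrix for 85°: [[cos 85°, -sin 85°], [sin 85°, cos 85°]] ≈ [[0.087156, -0.996195], [0.996195, 0.087156]]
[[0.087156, -0.996195], [0.996195, 0.087156]] × [-6, -4]ᵀ ≈ [3.4618, -6.3258]ᵀ
Result: (3.4618, -6.3258)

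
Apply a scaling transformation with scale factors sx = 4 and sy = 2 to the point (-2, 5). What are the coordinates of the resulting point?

Scaling matrix:
[[4, 0], [0, 2]]
Result: (-2 × 4, 5 × 2) = (-8, 10)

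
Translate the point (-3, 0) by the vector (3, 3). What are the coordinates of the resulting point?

Translation by (3, 3) (homogeneous matrix [[1, 0, 3], [0, 1, 3], [0, 0, 1]]):
x' = -3 + 3 = 0
y' = 0 + 3 = 3
Result: (0, 3)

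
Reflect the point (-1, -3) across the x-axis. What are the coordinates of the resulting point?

Reflection across x-axis: (-1, -3) → (-1, 3)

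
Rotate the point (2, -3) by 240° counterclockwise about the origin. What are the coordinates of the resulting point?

Rotation matrix for 240°: [[cos 240°, -sin 240°], [sin 240°, cos 240°]] ≈ [[-0.500000, 0.866025], [-0.866025, -0.500000]]
[[-0.500000, 0.866025], [-0.866025, -0.500000]] × [2, -3]ᵀ ≈ [-3.5981, -0.2321]ᵀ
Result: (-3.5981, -0.2321)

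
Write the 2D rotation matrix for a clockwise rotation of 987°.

Rotation matrix formula: [[cos θ, -sin θ], [sin θ, cos θ]]
A clockwise rotation by 987° is equivalent to a counterclockwise rotation by -987°.
For θ = -987°:
cos(-987°) = -0.0523
sin(-987°) = 0.9986
Result: [[-0.0523, -0.9986], [0.9986, -0.0523]]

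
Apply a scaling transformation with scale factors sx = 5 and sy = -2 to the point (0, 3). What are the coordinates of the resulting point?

Scaling matrix:
[[5, 0], [0, -2]]
Result: (0 × 5, 3 × -2) = (0, -6)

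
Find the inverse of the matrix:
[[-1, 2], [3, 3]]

For [[a,b],[c,d]], inverse = (1/det)·[[d,-b],[-c,a]]
det = (-1)(3) - (2)(3) = -3 - 6 = -9
Inverse = (1/-9)·[[3, -2], [-3, -1]]
= [[-1/3, 2/9], [1/3, 1/9]]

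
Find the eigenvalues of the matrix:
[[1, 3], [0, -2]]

Characteristic equation: det(A - λI) = 0
λ² - (trace)λ + (det) = 0
trace = 1 + -2 = -1, det = (1)(-2) - (3)(0) = -2
λ² - (-1)λ + (-2) = 0
λ = (-1 ± √((-1)² - 4·(-2))) / 2 = (-1 ± √9) / 2
Solving: λ = -2, 1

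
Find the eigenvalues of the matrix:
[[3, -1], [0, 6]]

Characteristic equation: det(A - λI) = 0
λ² - (trace)λ + (det) = 0
trace = 3 + 6 = 9, det = (3)(6) - (-1)(0) = 18
λ² - (9)λ + (18) = 0
λ = (9 ± √((9)² - 4·(18))) / 2 = (9 ± √9) / 2
Solving: λ = 3, 6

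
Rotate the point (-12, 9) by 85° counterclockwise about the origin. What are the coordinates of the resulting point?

Rotation matrix for 85°: [[cos 85°, -sin 85°], [sin 85°, cos 85°]] ≈ [[0.087156, -0.996195], [0.996195, 0.087156]]
[[0.087156, -0.996195], [0.996195, 0.087156]] × [-12, 9]ᵀ ≈ [-10.0116, -11.1699]ᵀ
Result: (-10.0116, -11.1699)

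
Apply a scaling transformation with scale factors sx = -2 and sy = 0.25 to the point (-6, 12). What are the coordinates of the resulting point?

Scaling matrix:
[[-2, 0], [0, 0.25]]
Result: (-6 × -2, 12 × 0.25) = (12, 3)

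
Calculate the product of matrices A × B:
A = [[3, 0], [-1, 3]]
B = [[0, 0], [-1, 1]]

Matrix multiplication:
C[0][0] = 3×0 + 0×-1 = 0
C[0][1] = 3×0 + 0×1 = 0
C[1][0] = -1×0 + 3×-1 = -3
C[1][1] = -1×0 + 3×1 = 3
Result: [[0, 0], [-3, 3]]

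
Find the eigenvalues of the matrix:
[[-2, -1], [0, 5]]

Characteristic equation: det(A - λI) = 0
λ² - (trace)λ + (det) = 0
trace = -2 + 5 = 3, det = (-2)(5) - (-1)(0) = -10
λ² - (3)λ + (-10) = 0
λ = (3 ± √((3)² - 4·(-10))) / 2 = (3 ± √49) / 2
Solving: λ = -2, 5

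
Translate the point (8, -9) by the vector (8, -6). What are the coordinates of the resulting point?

Translation by (8, -6) (homogeneous matrix [[1, 0, 8], [0, 1, -6], [0, 0, 1]]):
x' = 8 + 8 = 16
y' = -9 + -6 = -15
Result: (16, -15)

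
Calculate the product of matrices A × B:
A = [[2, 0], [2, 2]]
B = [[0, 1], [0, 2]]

Matrix multiplication:
C[0][0] = 2×0 + 0×0 = 0
C[0][1] = 2×1 + 0×2 = 2
C[1][0] = 2×0 + 2×0 = 0
C[1][1] = 2×1 + 2×2 = 6
Result: [[0, 2], [0, 6]]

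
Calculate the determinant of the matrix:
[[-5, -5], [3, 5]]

For a 2×2 matrix [[a, b], [c, d]], det = ad - bc
det = (-5)(5) - (-5)(3) = -25 - -15 = -10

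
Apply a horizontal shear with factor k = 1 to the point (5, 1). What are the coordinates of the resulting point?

Shear matrix for horizontal shear with factor k = 1:
[[1, 1], [0, 1]]
Result: (5, 1) → (6, 1)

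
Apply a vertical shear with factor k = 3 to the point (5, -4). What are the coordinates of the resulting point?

Shear matrix for vertical shear with factor k = 3:
[[1, 0], [3, 1]]
Result: (5, -4) → (5, 11)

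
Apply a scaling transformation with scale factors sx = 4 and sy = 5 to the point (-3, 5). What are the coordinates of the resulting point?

Scaling matrix:
[[4, 0], [0, 5]]
Result: (-3 × 4, 5 × 5) = (-12, 25)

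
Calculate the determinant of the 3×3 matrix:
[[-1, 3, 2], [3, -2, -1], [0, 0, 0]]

Expansion along first row:
det = -1·det([[-2,-1],[0,0]]) - 3·det([[3,-1],[0,0]]) + 2·det([[3,-2],[0,0]])
    = -1·(-2·0 - -1·0) - 3·(3·0 - -1·0) + 2·(3·0 - -2·0)
    = -1·0 - 3·0 + 2·0
    = 0 + 0 + 0 = 0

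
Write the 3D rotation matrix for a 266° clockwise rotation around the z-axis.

Rotation matrix for clockwise 266° around z-axis:
A clockwise rotation by 266° is a counterclockwise rotation by -266°.
cos(-266°) = -0.0698, sin(-266°) = 0.9976
Result: [[-0.0698, -0.9976, 0], [0.9976, -0.0698, 0], [0, 0, 1]]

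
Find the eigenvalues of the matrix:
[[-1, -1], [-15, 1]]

Characteristic equation: det(A - λI) = 0
λ² - (trace)λ + (det) = 0
trace = -1 + 1 = 0, det = (-1)(1) - (-1)(-15) = -16
λ² - (0)λ + (-16) = 0
λ = (0 ± √((0)² - 4·(-16))) / 2 = (0 ± √64) / 2
Solving: λ = -4, 4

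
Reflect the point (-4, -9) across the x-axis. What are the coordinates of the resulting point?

Reflection across x-axis: (-4, -9) → (-4, 9)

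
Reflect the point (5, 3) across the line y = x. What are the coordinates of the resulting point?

Reflection across line y = x: (5, 3) → (3, 5)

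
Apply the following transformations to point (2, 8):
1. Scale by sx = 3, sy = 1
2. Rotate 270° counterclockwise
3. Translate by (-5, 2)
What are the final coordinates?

Step 1: Scale → (6, 8)
Step 2: Rotate 270° → (8, -6)
Step 3: Translate → (3, -4)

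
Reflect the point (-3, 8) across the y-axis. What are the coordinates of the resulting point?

Reflection across y-axis: (-3, 8) → (3, 8)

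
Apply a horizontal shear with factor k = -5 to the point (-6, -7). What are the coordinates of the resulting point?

Shear matrix for horizontal shear with factor k = -5:
[[1, -5], [0, 1]]
Result: (-6, -7) → (29, -7)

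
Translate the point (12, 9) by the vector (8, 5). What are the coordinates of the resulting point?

Translation by (8, 5) (homogeneous matrix [[1, 0, 8], [0, 1, 5], [0, 0, 1]]):
x' = 12 + 8 = 20
y' = 9 + 5 = 14
Result: (20, 14)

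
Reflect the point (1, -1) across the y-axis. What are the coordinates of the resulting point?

Reflection across y-axis: (1, -1) → (-1, -1)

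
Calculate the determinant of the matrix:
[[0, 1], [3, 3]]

For a 2×2 matrix [[a, b], [c, d]], det = ad - bc
det = (0)(3) - (1)(3) = 0 - 3 = -3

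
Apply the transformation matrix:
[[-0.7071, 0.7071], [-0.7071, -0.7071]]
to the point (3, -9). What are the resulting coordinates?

Matrix multiplication:
[[-0.7071, 0.7071], [-0.7071, -0.7071]] × [3, -9]ᵀ
= [(-0.7071)(3) + (0.7071)(-9), (-0.7071)(3) + (-0.7071)(-9)]ᵀ
= [-8.4852, 4.2426]ᵀ
Result: (-8.4852, 4.2426)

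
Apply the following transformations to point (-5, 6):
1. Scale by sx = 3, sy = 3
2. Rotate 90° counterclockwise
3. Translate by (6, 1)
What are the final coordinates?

Step 1: Scale → (-15, 18)
Step 2: Rotate 90° → (-18, -15)
Step 3: Translate → (-12, -14)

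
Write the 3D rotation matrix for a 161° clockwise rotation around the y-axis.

Rotation matrix for clockwise 161° around y-axis:
A clockwise rotation by 161° is a counterclockwise rotation by -161°.
cos(-161°) = -0.9455, sin(-161°) = -0.3256
Result: [[-0.9455, 0, -0.3256], [0, 1, 0], [0.3256, 0, -0.9455]]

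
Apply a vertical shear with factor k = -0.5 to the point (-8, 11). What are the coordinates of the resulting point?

Shear matrix for vertical shear with factor k = -0.5:
[[1, 0], [-0.50, 1]]
Result: (-8, 11) → (-8, 15)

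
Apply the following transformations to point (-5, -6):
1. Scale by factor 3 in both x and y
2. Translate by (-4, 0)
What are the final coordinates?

Step 1: Scale (-5, -6) by 3 → (-15, -18)
Step 2: Translate by (-4, 0) → (-19, -18)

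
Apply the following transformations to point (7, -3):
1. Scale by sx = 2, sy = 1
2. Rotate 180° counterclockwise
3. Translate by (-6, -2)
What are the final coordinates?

Step 1: Scale → (14, -3)
Step 2: Rotate 180° → (-14, 3)
Step 3: Translate → (-20, 1)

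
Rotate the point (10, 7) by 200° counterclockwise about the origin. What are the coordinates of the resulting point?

Rotation matrix for 200°: [[cos 200°, -sin 200°], [sin 200°, cos 200°]] ≈ [[-0.939693, 0.342020], [-0.342020, -0.939693]]
[[-0.939693, 0.342020], [-0.342020, -0.939693]] × [10, 7]ᵀ ≈ [-7.0028, -9.9980]ᵀ
Result: (-7.0028, -9.9980)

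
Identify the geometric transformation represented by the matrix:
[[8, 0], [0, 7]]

This matrix represents: non-uniform scaling by sx = 8, sy = 7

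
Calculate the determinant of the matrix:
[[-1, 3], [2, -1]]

For a 2×2 matrix [[a, b], [c, d]], det = ad - bc
det = (-1)(-1) - (3)(2) = 1 - 6 = -5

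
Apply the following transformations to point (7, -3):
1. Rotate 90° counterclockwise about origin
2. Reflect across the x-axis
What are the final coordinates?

Step 1: Rotate 90° → (3, 7)
Step 2: Reflect across x-axis → (3, -7)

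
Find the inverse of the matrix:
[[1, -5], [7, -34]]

For [[a,b],[c,d]], inverse = (1/det)·[[d,-b],[-c,a]]
det = (1)(-34) - (-5)(7) = -34 - -35 = 1
Inverse = [[-34, 5], [-7, 1]]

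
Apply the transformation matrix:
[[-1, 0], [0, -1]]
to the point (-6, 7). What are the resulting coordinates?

Matrix multiplication:
[[-1, 0], [0, -1]] × [-6, 7]ᵀ
= [(-1)(-6) + (0)(7), (0)(-6) + (-1)(7)]ᵀ
= [6, -7]ᵀ
Result: (6, -7)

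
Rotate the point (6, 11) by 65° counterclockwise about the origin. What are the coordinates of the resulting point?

Rotation matrix for 65°: [[cos 65°, -sin 65°], [sin 65°, cos 65°]] ≈ [[0.422618, -0.906308], [0.906308, 0.422618]]
[[0.422618, -0.906308], [0.906308, 0.422618]] × [6, 11]ᵀ ≈ [-7.4337, 10.0866]ᵀ
Result: (-7.4337, 10.0866)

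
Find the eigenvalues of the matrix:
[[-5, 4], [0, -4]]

Characteristic equation: det(A - λI) = 0
λ² - (trace)λ + (det) = 0
trace = -5 + -4 = -9, det = (-5)(-4) - (4)(0) = 20
λ² - (-9)λ + (20) = 0
λ = (-9 ± √((-9)² - 4·(20))) / 2 = (-9 ± √1) / 2
Solving: λ = -5, -4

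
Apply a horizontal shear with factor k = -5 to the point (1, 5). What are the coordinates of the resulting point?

Shear matrix for horizontal shear with factor k = -5:
[[1, -5], [0, 1]]
Result: (1, 5) → (-24, 5)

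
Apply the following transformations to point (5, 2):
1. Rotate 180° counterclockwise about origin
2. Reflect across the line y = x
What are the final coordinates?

Step 1: Rotate 180° → (-5, -2)
Step 2: Reflect across line y = x → (-2, -5)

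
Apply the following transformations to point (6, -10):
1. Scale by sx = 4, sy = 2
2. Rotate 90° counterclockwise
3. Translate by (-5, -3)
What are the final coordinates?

Step 1: Scale → (24, -20)
Step 2: Rotate 90° → (20, 24)
Step 3: Translate → (15, 21)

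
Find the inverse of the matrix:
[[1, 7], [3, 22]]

For [[a,b],[c,d]], inverse = (1/det)·[[d,-b],[-c,a]]
det = (1)(22) - (7)(3) = 22 - 21 = 1
Inverse = [[22, -7], [-3, 1]]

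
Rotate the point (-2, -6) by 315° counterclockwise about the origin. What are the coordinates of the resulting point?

Rotation matrix for 315°: [[cos 315°, -sin 315°], [sin 315°, cos 315°]] ≈ [[0.707107, 0.707107], [-0.707107, 0.707107]]
[[0.707107, 0.707107], [-0.707107, 0.707107]] × [-2, -6]ᵀ ≈ [-5.6569, -2.8284]ᵀ
Result: (-5.6569, -2.8284)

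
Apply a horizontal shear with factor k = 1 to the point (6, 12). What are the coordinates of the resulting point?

Shear matrix for horizontal shear with factor k = 1:
[[1, 1], [0, 1]]
Result: (6, 12) → (18, 12)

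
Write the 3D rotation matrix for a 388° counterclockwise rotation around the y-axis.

Rotation matrix for counterclockwise 388° around y-axis:
cos(388°) = 0.8829, sin(388°) = 0.4695
Result: [[0.8829, 0, 0.4695], [0, 1, 0], [-0.4695, 0, 0.8829]]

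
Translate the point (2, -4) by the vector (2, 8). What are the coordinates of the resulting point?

Translation by (2, 8) (homogeneous matrix [[1, 0, 2], [0, 1, 8], [0, 0, 1]]):
x' = 2 + 2 = 4
y' = -4 + 8 = 4
Result: (4, 4)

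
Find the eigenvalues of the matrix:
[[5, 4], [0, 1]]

Characteristic equation: det(A - λI) = 0
λ² - (trace)λ + (det) = 0
trace = 5 + 1 = 6, det = (5)(1) - (4)(0) = 5
λ² - (6)λ + (5) = 0
λ = (6 ± √((6)² - 4·(5))) / 2 = (6 ± √16) / 2
Solving: λ = 1, 5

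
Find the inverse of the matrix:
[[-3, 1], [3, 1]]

For [[a,b],[c,d]], inverse = (1/det)·[[d,-b],[-c,a]]
det = (-3)(1) - (1)(3) = -3 - 3 = -6
Inverse = (1/-6)·[[1, -1], [-3, -3]]
= [[-1/6, 1/6], [1/2, 1/2]]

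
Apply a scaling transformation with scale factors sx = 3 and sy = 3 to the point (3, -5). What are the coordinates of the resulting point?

Scaling matrix:
[[3, 0], [0, 3]]
Result: (3 × 3, -5 × 3) = (9, -15)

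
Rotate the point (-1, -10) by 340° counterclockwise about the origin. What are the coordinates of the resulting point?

Rotation matrix for 340°: [[cos 340°, -sin 340°], [sin 340°, cos 340°]] ≈ [[0.939693, 0.342020], [-0.342020, 0.939693]]
[[0.939693, 0.342020], [-0.342020, 0.939693]] × [-1, -10]ᵀ ≈ [-4.3599, -9.0549]ᵀ
Result: (-4.3599, -9.0549)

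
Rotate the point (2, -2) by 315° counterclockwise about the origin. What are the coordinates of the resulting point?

Rotation matrix for 315°: [[cos 315°, -sin 315°], [sin 315°, cos 315°]] ≈ [[0.707107, 0.707107], [-0.707107, 0.707107]]
[[0.707107, 0.707107], [-0.707107, 0.707107]] × [2, -2]ᵀ ≈ [0, -2.8284]ᵀ
Result: (0, -2.8284)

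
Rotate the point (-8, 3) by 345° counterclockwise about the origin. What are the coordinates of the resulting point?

Rotation matrix for 345°: [[cos 345°, -sin 345°], [sin 345°, cos 345°]] ≈ [[0.965926, 0.258819], [-0.258819, 0.965926]]
[[0.965926, 0.258819], [-0.258819, 0.965926]] × [-8, 3]ᵀ ≈ [-6.9509, 4.9683]ᵀ
Result: (-6.9509, 4.9683)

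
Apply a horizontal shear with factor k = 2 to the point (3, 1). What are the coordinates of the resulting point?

Shear matrix for horizontal shear with factor k = 2:
[[1, 2], [0, 1]]
Result: (3, 1) → (5, 1)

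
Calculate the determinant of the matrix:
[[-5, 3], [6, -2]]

For a 2×2 matrix [[a, b], [c, d]], det = ad - bc
det = (-5)(-2) - (3)(6) = 10 - 18 = -8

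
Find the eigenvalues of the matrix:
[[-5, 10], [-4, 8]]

Characteristic equation: det(A - λI) = 0
λ² - (trace)λ + (det) = 0
trace = -5 + 8 = 3, det = (-5)(8) - (10)(-4) = 0
λ² - (3)λ + (0) = 0
λ = (3 ± √((3)² - 4·(0))) / 2 = (3 ± √9) / 2
Solving: λ = 0, 3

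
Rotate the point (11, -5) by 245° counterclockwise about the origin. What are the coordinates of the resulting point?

Rotation matrix for 245°: [[cos 245°, -sin 245°], [sin 245°, cos 245°]] ≈ [[-0.422618, 0.906308], [-0.906308, -0.422618]]
[[-0.422618, 0.906308], [-0.906308, -0.422618]] × [11, -5]ᵀ ≈ [-9.1803, -7.8563]ᵀ
Result: (-9.1803, -7.8563)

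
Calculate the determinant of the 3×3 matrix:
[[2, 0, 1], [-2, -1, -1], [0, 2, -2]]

Expansion along first row:
det = 2·det([[-1,-1],[2,-2]]) - 0·det([[-2,-1],[0,-2]]) + 1·det([[-2,-1],[0,2]])
    = 2·(-1·-2 - -1·2) - 0·(-2·-2 - -1·0) + 1·(-2·2 - -1·0)
    = 2·4 - 0·4 + 1·-4
    = 8 + 0 + -4 = 4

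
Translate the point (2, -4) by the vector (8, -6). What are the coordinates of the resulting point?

Translation by (8, -6) (homogeneous matrix [[1, 0, 8], [0, 1, -6], [0, 0, 1]]):
x' = 2 + 8 = 10
y' = -4 + -6 = -10
Result: (10, -10)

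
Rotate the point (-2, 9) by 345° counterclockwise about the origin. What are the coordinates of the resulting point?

Rotation matrix for 345°: [[cos 345°, -sin 345°], [sin 345°, cos 345°]] ≈ [[0.965926, 0.258819], [-0.258819, 0.965926]]
[[0.965926, 0.258819], [-0.258819, 0.965926]] × [-2, 9]ᵀ ≈ [0.3975, 9.2110]ᵀ
Result: (0.3975, 9.2110)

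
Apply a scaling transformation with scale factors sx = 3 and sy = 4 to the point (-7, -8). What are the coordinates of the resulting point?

Scaling matrix:
[[3, 0], [0, 4]]
Result: (-7 × 3, -8 × 4) = (-21, -32)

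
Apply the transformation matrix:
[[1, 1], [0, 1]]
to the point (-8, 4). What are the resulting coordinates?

Matrix multiplication:
[[1, 1], [0, 1]] × [-8, 4]ᵀ
= [(1)(-8) + (1)(4), (0)(-8) + (1)(4)]ᵀ
= [-4, 4]ᵀ
Result: (-4, 4)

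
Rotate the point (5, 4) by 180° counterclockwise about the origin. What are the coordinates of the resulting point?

Rotation matrix for 180°: [[cos 180°, -sin 180°], [sin 180°, cos 180°]] = [[-1, 0], [0, -1]]
[[-1, 0], [0, -1]] × [5, 4]ᵀ = [-5, -4]ᵀ
Result: (-5, -4)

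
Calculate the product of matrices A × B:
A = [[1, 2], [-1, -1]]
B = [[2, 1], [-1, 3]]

Matrix multiplication:
C[0][0] = 1×2 + 2×-1 = 0
C[0][1] = 1×1 + 2×3 = 7
C[1][0] = -1×2 + -1×-1 = -1
C[1][1] = -1×1 + -1×3 = -4
Result: [[0, 7], [-1, -4]]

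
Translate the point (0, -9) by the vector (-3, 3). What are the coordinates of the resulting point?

Translation by (-3, 3) (homogeneous matrix [[1, 0, -3], [0, 1, 3], [0, 0, 1]]):
x' = 0 + -3 = -3
y' = -9 + 3 = -6
Result: (-3, -6)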